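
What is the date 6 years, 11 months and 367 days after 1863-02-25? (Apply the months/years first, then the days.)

January 27, 1871

Advancing 6 years, 11 months and 367 days from February 25, 1863: first the month/year part, then the days.
+6 years → 1869; month 2 + 11 = 13, which is month 1 of year 1870 → January 1870.
Day 25 is valid in January, giving January 25, 1870.
Now add 367 days from January 25, 1870.
January has 31 days, so 31 − 25 = 6 days remain after January 25, 1870; 367 − 6 = 361 left.
February 1870 has 28 days (1870 is not a leap year): 361 − 28 = 333 left.
March 1870 has 31 days: 333 − 31 = 302 left.
April 1870 has 30 days: 302 − 30 = 272 left.
May 1870 has 31 days: 272 − 31 = 241 left.
June 1870 has 30 days: 241 − 30 = 211 left.
July 1870 has 31 days: 211 − 31 = 180 left.
August 1870 has 31 days: 180 − 31 = 149 left.
September 1870 has 30 days: 149 − 30 = 119 left.
October 1870 has 31 days: 119 − 31 = 88 left.
November 1870 has 30 days: 88 − 30 = 58 left.
December 1870 has 31 days: 58 − 31 = 27 left.
27 days into January 1871 → January 27, 1871.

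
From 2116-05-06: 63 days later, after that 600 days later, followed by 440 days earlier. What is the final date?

December 15, 2116

Adding 63 days from May 6, 2116:
May has 31 days, so 31 − 6 = 25 days remain after May 6, 2116; 63 − 25 = 38 left.
June 2116 has 30 days: 38 − 30 = 8 left.
8 days into July 2116 → July 8, 2116.
Advancing 600 days from July 8, 2116:
July has 31 days, so 31 − 8 = 23 days remain after July 8, 2116; 600 − 23 = 577 left.
August 2116 has 31 days: 577 − 31 = 546 left.
September 2116 has 30 days: 546 − 30 = 516 left.
October 2116 has 31 days: 516 − 31 = 485 left.
November 2116 has 30 days: 485 − 30 = 455 left.
December 2116 has 31 days: 455 − 31 = 424 left.
January 2117 has 31 days: 424 − 31 = 393 left.
February 2117 has 28 days (2117 is not a leap year): 393 − 28 = 365 left.
March 2117 has 31 days: 365 − 31 = 334 left.
April 2117 has 30 days: 334 − 30 = 304 left.
May 2117 has 31 days: 304 − 31 = 273 left.
June 2117 has 30 days: 273 − 30 = 243 left.
July 2117 has 31 days: 243 − 31 = 212 left.
August 2117 has 31 days: 212 − 31 = 181 left.
September 2117 has 30 days: 181 − 30 = 151 left.
October 2117 has 31 days: 151 − 31 = 120 left.
November 2117 has 30 days: 120 − 30 = 90 left.
December 2117 has 31 days: 90 − 31 = 59 left.
January 2118 has 31 days: 59 − 31 = 28 left.
28 days into February 2118 → February 28, 2118.
Going back 440 days from February 28, 2118:
Going back 28 days from February 28, 2118 reaches the end of the previous month; 440 − 28 = 412 left.
January 2118 has 31 days: 412 − 31 = 381 left.
December 2117 has 31 days: 381 − 31 = 350 left.
November 2117 has 30 days: 350 − 30 = 320 left.
October 2117 has 31 days: 320 − 31 = 289 left.
September 2117 has 30 days: 289 − 30 = 259 left.
August 2117 has 31 days: 259 − 31 = 228 left.
July 2117 has 31 days: 228 − 31 = 197 left.
June 2117 has 30 days: 197 − 30 = 167 left.
May 2117 has 31 days: 167 − 31 = 136 left.
April 2117 has 30 days: 136 − 30 = 106 left.
March 2117 has 31 days: 106 − 31 = 75 left.
February 2117 has 28 days (2117 is not a leap year): 75 − 28 = 47 left.
January 2117 has 31 days: 47 − 31 = 16 left.
December 2116 has 31 days; 31 − 16 = 15 → December 15, 2116.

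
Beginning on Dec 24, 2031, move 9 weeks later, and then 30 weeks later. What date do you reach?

September 22, 2032

Counting forward 9 weeks (= 63 days) from December 24, 2031:
December has 31 days, so 31 − 24 = 7 days remain after December 24, 2031; 63 − 7 = 56 left.
January 2032 has 31 days: 56 − 31 = 25 left.
25 days into February 2032 → February 25, 2032.
Counting forward 30 weeks (= 210 days) from February 25, 2032:
February has 29 days, so 29 − 25 = 4 days remain after February 25, 2032; 210 − 4 = 206 left.
March 2032 has 31 days: 206 − 31 = 175 left.
April 2032 has 30 days: 175 − 30 = 145 left.
May 2032 has 31 days: 145 − 31 = 114 left.
June 2032 has 30 days: 114 − 30 = 84 left.
July 2032 has 31 days: 84 − 31 = 53 left.
August 2032 has 31 days: 53 − 31 = 22 left.
22 days into September 2032 → September 22, 2032.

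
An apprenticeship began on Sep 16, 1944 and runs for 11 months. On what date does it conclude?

August 16, 1945

Adding 11 months from September 16, 1944.
month 9 + 11 = 20, which is month 8 of year 1945 → August 1945.
Day 16 is valid in August, giving August 16, 1945.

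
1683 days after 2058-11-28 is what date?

Adding 1683 days from November 28, 2058.
November has 30 days, so 30 − 28 = 2 days remain after November 28, 2058; 1683 − 2 = 1681 left.
December 2058 has 31 days: 1681 − 31 = 1650 left.
January 2059 has 31 days: 1650 − 31 = 1619 left.
February 2059 has 28 days (2059 is not a leap year): 1619 − 28 = 1591 left.
March 2059 has 31 days: 1591 − 31 = 1560 left.
April 2059 has 30 days: 1560 − 30 = 1530 left.
May 2059 has 31 days: 1530 − 31 = 1499 left.
June 2059 has 30 days: 1499 − 30 = 1469 left.
July 2059 has 31 days: 1469 − 31 = 1438 left.
August 2059 has 31 days: 1438 − 31 = 1407 left.
September 2059 has 30 days: 1407 − 30 = 1377 left.
October 2059 has 31 days: 1377 − 31 = 1346 left.
November 2059 has 30 days: 1346 − 30 = 1316 left.
December 2059 has 31 days: 1316 − 31 = 1285 left.
January 2060 has 31 days: 1285 − 31 = 1254 left.
February 2060 has 29 days (2060 is a leap year): 1254 − 29 = 1225 left.
March 2060 has 31 days: 1225 − 31 = 1194 left.
April 2060 has 30 days: 1194 − 30 = 1164 left.
May 2060 has 31 days: 1164 − 31 = 1133 left.
June 2060 has 30 days: 1133 − 30 = 1103 left.
July 2060 has 31 days: 1103 − 31 = 1072 left.
August 2060 has 31 days: 1072 − 31 = 1041 left.
September 2060 has 30 days: 1041 − 30 = 1011 left.
October 2060 has 31 days: 1011 − 31 = 980 left.
November 2060 has 30 days: 980 − 30 = 950 left.
December 2060 has 31 days: 950 − 31 = 919 left.
January 2061 has 31 days: 919 − 31 = 888 left.
February 2061 has 28 days (2061 is not a leap year): 888 − 28 = 860 left.
March 2061 has 31 days: 860 − 31 = 829 left.
April 2061 has 30 days: 829 − 30 = 799 left.
May 2061 has 31 days: 799 − 31 = 768 left.
June 2061 has 30 days: 768 − 30 = 738 left.
July 2061 has 31 days: 738 − 31 = 707 left.
August 2061 has 31 days: 707 − 31 = 676 left.
September 2061 has 30 days: 676 − 30 = 646 left.
October 2061 has 31 days: 646 − 31 = 615 left.
November 2061 has 30 days: 615 − 30 = 585 left.
December 2061 has 31 days: 585 − 31 = 554 left.
January 2062 has 31 days: 554 − 31 = 523 left.
February 2062 has 28 days (2062 is not a leap year): 523 − 28 = 495 left.
March 2062 has 31 days: 495 − 31 = 464 left.
April 2062 has 30 days: 464 − 30 = 434 left.
May 2062 has 31 days: 434 − 31 = 403 left.
June 2062 has 30 days: 403 − 30 = 373 left.
July 2062 has 31 days: 373 − 31 = 342 left.
August 2062 has 31 days: 342 − 31 = 311 left.
September 2062 has 30 days: 311 − 30 = 281 left.
October 2062 has 31 days: 281 − 31 = 250 left.
November 2062 has 30 days: 250 − 30 = 220 left.
December 2062 has 31 days: 220 − 31 = 189 left.
January 2063 has 31 days: 189 − 31 = 158 left.
February 2063 has 28 days (2063 is not a leap year): 158 − 28 = 130 left.
March 2063 has 31 days: 130 − 31 = 99 left.
April 2063 has 30 days: 99 − 30 = 69 left.
May 2063 has 31 days: 69 − 31 = 38 left.
June 2063 has 30 days: 38 − 30 = 8 left.
8 days into July 2063 → July 8, 2063.

July 8, 2063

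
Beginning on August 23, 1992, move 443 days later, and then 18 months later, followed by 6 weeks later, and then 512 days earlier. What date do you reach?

Adding 443 days from August 23, 1992:
August has 31 days, so 31 − 23 = 8 days remain after August 23, 1992; 443 − 8 = 435 left.
September 1992 has 30 days: 435 − 30 = 405 left.
October 1992 has 31 days: 405 − 31 = 374 left.
November 1992 has 30 days: 374 − 30 = 344 left.
December 1992 has 31 days: 344 − 31 = 313 left.
January 1993 has 31 days: 313 − 31 = 282 left.
February 1993 has 28 days (1993 is not a leap year): 282 − 28 = 254 left.
March 1993 has 31 days: 254 − 31 = 223 left.
April 1993 has 30 days: 223 − 30 = 193 left.
May 1993 has 31 days: 193 − 31 = 162 left.
June 1993 has 30 days: 162 − 30 = 132 left.
July 1993 has 31 days: 132 − 31 = 101 left.
August 1993 has 31 days: 101 − 31 = 70 left.
September 1993 has 30 days: 70 − 30 = 40 left.
October 1993 has 31 days: 40 − 31 = 9 left.
9 days into November 1993 → November 9, 1993.
Counting forward 18 months from November 9, 1993:
month 11 + 18 = 29, which is month 5 of year 1995 → May 1995.
Day 9 is valid in May, giving May 9, 1995.
Adding 6 weeks (= 42 days) from May 9, 1995:
May has 31 days, so 31 − 9 = 22 days remain after May 9, 1995; 42 − 22 = 20 left.
20 days into June 1995 → June 20, 1995.
Subtracting 512 days from June 20, 1995:
Going back 20 days from June 20, 1995 reaches the end of the previous month; 512 − 20 = 492 left.
May 1995 has 31 days: 492 − 31 = 461 left.
April 1995 has 30 days: 461 − 30 = 431 left.
March 1995 has 31 days: 431 − 31 = 400 left.
February 1995 has 28 days (1995 is not a leap year): 400 − 28 = 372 left.
January 1995 has 31 days: 372 − 31 = 341 left.
December 1994 has 31 days: 341 − 31 = 310 left.
November 1994 has 30 days: 310 − 30 = 280 left.
October 1994 has 31 days: 280 − 31 = 249 left.
September 1994 has 30 days: 249 − 30 = 219 left.
August 1994 has 31 days: 219 − 31 = 188 left.
July 1994 has 31 days: 188 − 31 = 157 left.
June 1994 has 30 days: 157 − 30 = 127 left.
May 1994 has 31 days: 127 − 31 = 96 left.
April 1994 has 30 days: 96 − 30 = 66 left.
March 1994 has 31 days: 66 − 31 = 35 left.
February 1994 has 28 days (1994 is not a leap year): 35 − 28 = 7 left.
January 1994 has 31 days; 31 − 7 = 24 → January 24, 1994.

January 24, 1994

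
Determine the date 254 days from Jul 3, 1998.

March 14, 1999

Counting forward 254 days from July 3, 1998.
July has 31 days, so 31 − 3 = 28 days remain after July 3, 1998; 254 − 28 = 226 left.
August 1998 has 31 days: 226 − 31 = 195 left.
September 1998 has 30 days: 195 − 30 = 165 left.
October 1998 has 31 days: 165 − 31 = 134 left.
November 1998 has 30 days: 134 − 30 = 104 left.
December 1998 has 31 days: 104 − 31 = 73 left.
January 1999 has 31 days: 73 − 31 = 42 left.
February 1999 has 28 days (1999 is not a leap year): 42 − 28 = 14 left.
14 days into March 1999 → March 14, 1999.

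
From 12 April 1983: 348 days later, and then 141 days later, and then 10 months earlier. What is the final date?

Adding 348 days from April 12, 1983:
April has 30 days, so 30 − 12 = 18 days remain after April 12, 1983; 348 − 18 = 330 left.
May 1983 has 31 days: 330 − 31 = 299 left.
June 1983 has 30 days: 299 − 30 = 269 left.
July 1983 has 31 days: 269 − 31 = 238 left.
August 1983 has 31 days: 238 − 31 = 207 left.
September 1983 has 30 days: 207 − 30 = 177 left.
October 1983 has 31 days: 177 − 31 = 146 left.
November 1983 has 30 days: 146 − 30 = 116 left.
December 1983 has 31 days: 116 − 31 = 85 left.
January 1984 has 31 days: 85 − 31 = 54 left.
February 1984 has 29 days (1984 is a leap year): 54 − 29 = 25 left.
25 days into March 1984 → March 25, 1984.
Advancing 141 days from March 25, 1984:
March has 31 days, so 31 − 25 = 6 days remain after March 25, 1984; 141 − 6 = 135 left.
April 1984 has 30 days: 135 − 30 = 105 left.
May 1984 has 31 days: 105 − 31 = 74 left.
June 1984 has 30 days: 74 − 30 = 44 left.
July 1984 has 31 days: 44 − 31 = 13 left.
13 days into August 1984 → August 13, 1984.
Counting back 10 months from August 13, 1984:
month 8 − 10 = -2, which is month 10 of year 1983 → October 1983.
Day 13 is valid in October, giving October 13, 1983.

October 13, 1983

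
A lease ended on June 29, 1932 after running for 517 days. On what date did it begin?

Counting back 517 days from June 29, 1932.
Going back 29 days from June 29, 1932 reaches the end of the previous month; 517 − 29 = 488 left.
May 1932 has 31 days: 488 − 31 = 457 left.
April 1932 has 30 days: 457 − 30 = 427 left.
March 1932 has 31 days: 427 − 31 = 396 left.
February 1932 has 29 days (1932 is a leap year): 396 − 29 = 367 left.
January 1932 has 31 days: 367 − 31 = 336 left.
December 1931 has 31 days: 336 − 31 = 305 left.
November 1931 has 30 days: 305 − 30 = 275 left.
October 1931 has 31 days: 275 − 31 = 244 left.
September 1931 has 30 days: 244 − 30 = 214 left.
August 1931 has 31 days: 214 − 31 = 183 left.
July 1931 has 31 days: 183 − 31 = 152 left.
June 1931 has 30 days: 152 − 30 = 122 left.
May 1931 has 31 days: 122 − 31 = 91 left.
April 1931 has 30 days: 91 − 30 = 61 left.
March 1931 has 31 days: 61 − 31 = 30 left.
February 1931 has 28 days (1931 is not a leap year): 30 − 28 = 2 left.
January 1931 has 31 days; 31 − 2 = 29 → January 29, 1931.

January 29, 1931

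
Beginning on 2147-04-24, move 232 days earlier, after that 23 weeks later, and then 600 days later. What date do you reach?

Counting back 232 days from April 24, 2147:
Going back 24 days from April 24, 2147 reaches the end of the previous month; 232 − 24 = 208 left.
March 2147 has 31 days: 208 − 31 = 177 left.
February 2147 has 28 days (2147 is not a leap year): 177 − 28 = 149 left.
January 2147 has 31 days: 149 − 31 = 118 left.
December 2146 has 31 days: 118 − 31 = 87 left.
November 2146 has 30 days: 87 − 30 = 57 left.
October 2146 has 31 days: 57 − 31 = 26 left.
September 2146 has 30 days; 30 − 26 = 4 → September 4, 2146.
Advancing 23 weeks (= 161 days) from September 4, 2146:
September has 30 days, so 30 − 4 = 26 days remain after September 4, 2146; 161 − 26 = 135 left.
October 2146 has 31 days: 135 − 31 = 104 left.
November 2146 has 30 days: 104 − 30 = 74 left.
December 2146 has 31 days: 74 − 31 = 43 left.
January 2147 has 31 days: 43 − 31 = 12 left.
12 days into February 2147 → February 12, 2147.
Counting forward 600 days from February 12, 2147:
February has 28 days, so 28 − 12 = 16 days remain after February 12, 2147; 600 − 16 = 584 left.
March 2147 has 31 days: 584 − 31 = 553 left.
April 2147 has 30 days: 553 − 30 = 523 left.
May 2147 has 31 days: 523 − 31 = 492 left.
June 2147 has 30 days: 492 − 30 = 462 left.
July 2147 has 31 days: 462 − 31 = 431 left.
August 2147 has 31 days: 431 − 31 = 400 left.
September 2147 has 30 days: 400 − 30 = 370 left.
October 2147 has 31 days: 370 − 31 = 339 left.
November 2147 has 30 days: 339 − 30 = 309 left.
December 2147 has 31 days: 309 − 31 = 278 left.
January 2148 has 31 days: 278 − 31 = 247 left.
February 2148 has 29 days (2148 is a leap year): 247 − 29 = 218 left.
March 2148 has 31 days: 218 − 31 = 187 left.
April 2148 has 30 days: 187 − 30 = 157 left.
May 2148 has 31 days: 157 − 31 = 126 left.
June 2148 has 30 days: 126 − 30 = 96 left.
July 2148 has 31 days: 96 − 31 = 65 left.
August 2148 has 31 days: 65 − 31 = 34 left.
September 2148 has 30 days: 34 − 30 = 4 left.
4 days into October 2148 → October 4, 2148.

October 4, 2148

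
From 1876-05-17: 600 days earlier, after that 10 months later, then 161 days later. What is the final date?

January 2, 1876

Going back 600 days from May 17, 1876:
Going back 17 days from May 17, 1876 reaches the end of the previous month; 600 − 17 = 583 left.
April 1876 has 30 days: 583 − 30 = 553 left.
March 1876 has 31 days: 553 − 31 = 522 left.
February 1876 has 29 days (1876 is a leap year): 522 − 29 = 493 left.
January 1876 has 31 days: 493 − 31 = 462 left.
December 1875 has 31 days: 462 − 31 = 431 left.
November 1875 has 30 days: 431 − 30 = 401 left.
October 1875 has 31 days: 401 − 31 = 370 left.
September 1875 has 30 days: 370 − 30 = 340 left.
August 1875 has 31 days: 340 − 31 = 309 left.
July 1875 has 31 days: 309 − 31 = 278 left.
June 1875 has 30 days: 278 − 30 = 248 left.
May 1875 has 31 days: 248 − 31 = 217 left.
April 1875 has 30 days: 217 − 30 = 187 left.
March 1875 has 31 days: 187 − 31 = 156 left.
February 1875 has 28 days (1875 is not a leap year): 156 − 28 = 128 left.
January 1875 has 31 days: 128 − 31 = 97 left.
December 1874 has 31 days: 97 − 31 = 66 left.
November 1874 has 30 days: 66 − 30 = 36 left.
October 1874 has 31 days: 36 − 31 = 5 left.
September 1874 has 30 days; 30 − 5 = 25 → September 25, 1874.
Adding 10 months from September 25, 1874:
month 9 + 10 = 19, which is month 7 of year 1875 → July 1875.
Day 25 is valid in July, giving July 25, 1875.
Counting forward 161 days from July 25, 1875:
July has 31 days, so 31 − 25 = 6 days remain after July 25, 1875; 161 − 6 = 155 left.
August 1875 has 31 days: 155 − 31 = 124 left.
September 1875 has 30 days: 124 − 30 = 94 left.
October 1875 has 31 days: 94 − 31 = 63 left.
November 1875 has 30 days: 63 − 30 = 33 left.
December 1875 has 31 days: 33 − 31 = 2 left.
2 days into January 1876 → January 2, 1876.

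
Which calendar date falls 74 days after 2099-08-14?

Adding 74 days from August 14, 2099.
August has 31 days, so 31 − 14 = 17 days remain after August 14, 2099; 74 − 17 = 57 left.
September 2099 has 30 days: 57 − 30 = 27 left.
27 days into October 2099 → October 27, 2099.

October 27, 2099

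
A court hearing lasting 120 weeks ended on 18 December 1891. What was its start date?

August 30, 1889

Subtracting 120 weeks = 840 days from December 18, 1891.
Going back 18 days from December 18, 1891 reaches the end of the previous month; 840 − 18 = 822 left.
November 1891 has 30 days: 822 − 30 = 792 left.
October 1891 has 31 days: 792 − 31 = 761 left.
September 1891 has 30 days: 761 − 30 = 731 left.
August 1891 has 31 days: 731 − 31 = 700 left.
July 1891 has 31 days: 700 − 31 = 669 left.
June 1891 has 30 days: 669 − 30 = 639 left.
May 1891 has 31 days: 639 − 31 = 608 left.
April 1891 has 30 days: 608 − 30 = 578 left.
March 1891 has 31 days: 578 − 31 = 547 left.
February 1891 has 28 days (1891 is not a leap year): 547 − 28 = 519 left.
January 1891 has 31 days: 519 − 31 = 488 left.
December 1890 has 31 days: 488 − 31 = 457 left.
November 1890 has 30 days: 457 − 30 = 427 left.
October 1890 has 31 days: 427 − 31 = 396 left.
September 1890 has 30 days: 396 − 30 = 366 left.
August 1890 has 31 days: 366 − 31 = 335 left.
July 1890 has 31 days: 335 − 31 = 304 left.
June 1890 has 30 days: 304 − 30 = 274 left.
May 1890 has 31 days: 274 − 31 = 243 left.
April 1890 has 30 days: 243 − 30 = 213 left.
March 1890 has 31 days: 213 − 31 = 182 left.
February 1890 has 28 days (1890 is not a leap year): 182 − 28 = 154 left.
January 1890 has 31 days: 154 − 31 = 123 left.
December 1889 has 31 days: 123 − 31 = 92 left.
November 1889 has 30 days: 92 − 30 = 62 left.
October 1889 has 31 days: 62 − 31 = 31 left.
September 1889 has 30 days: 31 − 30 = 1 left.
August 1889 has 31 days; 31 − 1 = 30 → August 30, 1889.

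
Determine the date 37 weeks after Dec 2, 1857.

Adding 37 weeks = 259 days from December 2, 1857.
December has 31 days, so 31 − 2 = 29 days remain after December 2, 1857; 259 − 29 = 230 left.
January 1858 has 31 days: 230 − 31 = 199 left.
February 1858 has 28 days (1858 is not a leap year): 199 − 28 = 171 left.
March 1858 has 31 days: 171 − 31 = 140 left.
April 1858 has 30 days: 140 − 30 = 110 left.
May 1858 has 31 days: 110 − 31 = 79 left.
June 1858 has 30 days: 79 − 30 = 49 left.
July 1858 has 31 days: 49 − 31 = 18 left.
18 days into August 1858 → August 18, 1858.

August 18, 1858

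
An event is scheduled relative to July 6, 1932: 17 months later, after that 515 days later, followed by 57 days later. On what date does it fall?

July 1, 1935

Counting forward 17 months from July 6, 1932:
month 7 + 17 = 24, which is month 12 of year 1933 → December 1933.
Day 6 is valid in December, giving December 6, 1933.
Counting forward 515 days from December 6, 1933:
December has 31 days, so 31 − 6 = 25 days remain after December 6, 1933; 515 − 25 = 490 left.
January 1934 has 31 days: 490 − 31 = 459 left.
February 1934 has 28 days (1934 is not a leap year): 459 − 28 = 431 left.
March 1934 has 31 days: 431 − 31 = 400 left.
April 1934 has 30 days: 400 − 30 = 370 left.
May 1934 has 31 days: 370 − 31 = 339 left.
June 1934 has 30 days: 339 − 30 = 309 left.
July 1934 has 31 days: 309 − 31 = 278 left.
August 1934 has 31 days: 278 − 31 = 247 left.
September 1934 has 30 days: 247 − 30 = 217 left.
October 1934 has 31 days: 217 − 31 = 186 left.
November 1934 has 30 days: 186 − 30 = 156 left.
December 1934 has 31 days: 156 − 31 = 125 left.
January 1935 has 31 days: 125 − 31 = 94 left.
February 1935 has 28 days (1935 is not a leap year): 94 − 28 = 66 left.
March 1935 has 31 days: 66 − 31 = 35 left.
April 1935 has 30 days: 35 − 30 = 5 left.
5 days into May 1935 → May 5, 1935.
Adding 57 days from May 5, 1935:
May has 31 days, so 31 − 5 = 26 days remain after May 5, 1935; 57 − 26 = 31 left.
June 1935 has 30 days: 31 − 30 = 1 left.
1 day into July 1935 → July 1, 1935.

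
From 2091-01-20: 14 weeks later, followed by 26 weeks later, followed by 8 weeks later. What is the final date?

December 22, 2091

Advancing 14 weeks (= 98 days) from January 20, 2091:
January has 31 days, so 31 − 20 = 11 days remain after January 20, 2091; 98 − 11 = 87 left.
February 2091 has 28 days (2091 is not a leap year): 87 − 28 = 59 left.
March 2091 has 31 days: 59 − 31 = 28 left.
28 days into April 2091 → April 28, 2091.
Adding 26 weeks (= 182 days) from April 28, 2091:
April has 30 days, so 30 − 28 = 2 days remain after April 28, 2091; 182 − 2 = 180 left.
May 2091 has 31 days: 180 − 31 = 149 left.
June 2091 has 30 days: 149 − 30 = 119 left.
July 2091 has 31 days: 119 − 31 = 88 left.
August 2091 has 31 days: 88 − 31 = 57 left.
September 2091 has 30 days: 57 − 30 = 27 left.
27 days into October 2091 → October 27, 2091.
Counting forward 8 weeks (= 56 days) from October 27, 2091:
October has 31 days, so 31 − 27 = 4 days remain after October 27, 2091; 56 − 4 = 52 left.
November 2091 has 30 days: 52 − 30 = 22 left.
22 days into December 2091 → December 22, 2091.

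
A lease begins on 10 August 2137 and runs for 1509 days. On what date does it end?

Counting forward 1509 days from August 10, 2137.
August has 31 days, so 31 − 10 = 21 days remain after August 10, 2137; 1509 − 21 = 1488 left.
September 2137 has 30 days: 1488 − 30 = 1458 left.
October 2137 has 31 days: 1458 − 31 = 1427 left.
November 2137 has 30 days: 1427 − 30 = 1397 left.
December 2137 has 31 days: 1397 − 31 = 1366 left.
January 2138 has 31 days: 1366 − 31 = 1335 left.
February 2138 has 28 days (2138 is not a leap year): 1335 − 28 = 1307 left.
March 2138 has 31 days: 1307 − 31 = 1276 left.
April 2138 has 30 days: 1276 − 30 = 1246 left.
May 2138 has 31 days: 1246 − 31 = 1215 left.
June 2138 has 30 days: 1215 − 30 = 1185 left.
July 2138 has 31 days: 1185 − 31 = 1154 left.
August 2138 has 31 days: 1154 − 31 = 1123 left.
September 2138 has 30 days: 1123 − 30 = 1093 left.
October 2138 has 31 days: 1093 − 31 = 1062 left.
November 2138 has 30 days: 1062 − 30 = 1032 left.
December 2138 has 31 days: 1032 − 31 = 1001 left.
January 2139 has 31 days: 1001 − 31 = 970 left.
February 2139 has 28 days (2139 is not a leap year): 970 − 28 = 942 left.
March 2139 has 31 days: 942 − 31 = 911 left.
April 2139 has 30 days: 911 − 30 = 881 left.
May 2139 has 31 days: 881 − 31 = 850 left.
June 2139 has 30 days: 850 − 30 = 820 left.
July 2139 has 31 days: 820 − 31 = 789 left.
August 2139 has 31 days: 789 − 31 = 758 left.
September 2139 has 30 days: 758 − 30 = 728 left.
October 2139 has 31 days: 728 − 31 = 697 left.
November 2139 has 30 days: 697 − 30 = 667 left.
December 2139 has 31 days: 667 − 31 = 636 left.
January 2140 has 31 days: 636 − 31 = 605 left.
February 2140 has 29 days (2140 is a leap year): 605 − 29 = 576 left.
March 2140 has 31 days: 576 − 31 = 545 left.
April 2140 has 30 days: 545 − 30 = 515 left.
May 2140 has 31 days: 515 − 31 = 484 left.
June 2140 has 30 days: 484 − 30 = 454 left.
July 2140 has 31 days: 454 − 31 = 423 left.
August 2140 has 31 days: 423 − 31 = 392 left.
September 2140 has 30 days: 392 − 30 = 362 left.
October 2140 has 31 days: 362 − 31 = 331 left.
November 2140 has 30 days: 331 − 30 = 301 left.
December 2140 has 31 days: 301 − 31 = 270 left.
January 2141 has 31 days: 270 − 31 = 239 left.
February 2141 has 28 days (2141 is not a leap year): 239 − 28 = 211 left.
March 2141 has 31 days: 211 − 31 = 180 left.
April 2141 has 30 days: 180 − 30 = 150 left.
May 2141 has 31 days: 150 − 31 = 119 left.
June 2141 has 30 days: 119 − 30 = 89 left.
July 2141 has 31 days: 89 − 31 = 58 left.
August 2141 has 31 days: 58 − 31 = 27 left.
27 days into September 2141 → September 27, 2141.

September 27, 2141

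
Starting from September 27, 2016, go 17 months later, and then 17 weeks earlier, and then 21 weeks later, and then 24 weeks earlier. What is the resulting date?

Counting forward 17 months from September 27, 2016:
month 9 + 17 = 26, which is month 2 of year 2018 → February 2018.
Day 27 is valid in February, giving February 27, 2018.
Subtracting 17 weeks (= 119 days) from February 27, 2018:
Going back 27 days from February 27, 2018 reaches the end of the previous month; 119 − 27 = 92 left.
January 2018 has 31 days: 92 − 31 = 61 left.
December 2017 has 31 days: 61 − 31 = 30 left.
November 2017 has 30 days: 30 − 30 = 0 left.
October 2017 has 31 days; 31 − 0 = 31 → October 31, 2017.
Counting forward 21 weeks (= 147 days) from October 31, 2017:
October has 31 days, so 31 − 31 = 0 days remain after October 31, 2017; 147 − 0 = 147 left.
November 2017 has 30 days: 147 − 30 = 117 left.
December 2017 has 31 days: 117 − 31 = 86 left.
January 2018 has 31 days: 86 − 31 = 55 left.
February 2018 has 28 days (2018 is not a leap year): 55 − 28 = 27 left.
27 days into March 2018 → March 27, 2018.
Counting back 24 weeks (= 168 days) from March 27, 2018:
Going back 27 days from March 27, 2018 reaches the end of the previous month; 168 − 27 = 141 left.
February 2018 has 28 days (2018 is not a leap year): 141 − 28 = 113 left.
January 2018 has 31 days: 113 − 31 = 82 left.
December 2017 has 31 days: 82 − 31 = 51 left.
November 2017 has 30 days: 51 − 30 = 21 left.
October 2017 has 31 days; 31 − 21 = 10 → October 10, 2017.

October 10, 2017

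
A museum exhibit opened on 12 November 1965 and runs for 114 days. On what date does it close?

Counting forward 114 days from November 12, 1965.
November has 30 days, so 30 − 12 = 18 days remain after November 12, 1965; 114 − 18 = 96 left.
December 1965 has 31 days: 96 − 31 = 65 left.
January 1966 has 31 days: 65 − 31 = 34 left.
February 1966 has 28 days (1966 is not a leap year): 34 − 28 = 6 left.
6 days into March 1966 → March 6, 1966.

March 6, 1966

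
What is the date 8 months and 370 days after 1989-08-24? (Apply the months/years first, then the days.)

Advancing 8 months and 370 days from August 24, 1989: first the month/year part, then the days.
month 8 + 8 = 16, which is month 4 of year 1990 → April 1990.
Day 24 is valid in April, giving April 24, 1990.
Now add 370 days from April 24, 1990.
April has 30 days, so 30 − 24 = 6 days remain after April 24, 1990; 370 − 6 = 364 left.
May 1990 has 31 days: 364 − 31 = 333 left.
June 1990 has 30 days: 333 − 30 = 303 left.
July 1990 has 31 days: 303 − 31 = 272 left.
August 1990 has 31 days: 272 − 31 = 241 left.
September 1990 has 30 days: 241 − 30 = 211 left.
October 1990 has 31 days: 211 − 31 = 180 left.
November 1990 has 30 days: 180 − 30 = 150 left.
December 1990 has 31 days: 150 − 31 = 119 left.
January 1991 has 31 days: 119 − 31 = 88 left.
February 1991 has 28 days (1991 is not a leap year): 88 − 28 = 60 left.
March 1991 has 31 days: 60 − 31 = 29 left.
29 days into April 1991 → April 29, 1991.

April 29, 1991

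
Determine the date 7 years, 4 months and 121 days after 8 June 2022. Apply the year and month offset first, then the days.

February 6, 2030

Advancing 7 years, 4 months and 121 days from June 8, 2022: first the month/year part, then the days.
+7 years → 2029; month 6 + 4 = 10 → October 2029.
Day 8 is valid in October, giving October 8, 2029.
Now add 121 days from October 8, 2029.
October has 31 days, so 31 − 8 = 23 days remain after October 8, 2029; 121 − 23 = 98 left.
November 2029 has 30 days: 98 − 30 = 68 left.
December 2029 has 31 days: 68 − 31 = 37 left.
January 2030 has 31 days: 37 − 31 = 6 left.
6 days into February 2030 → February 6, 2030.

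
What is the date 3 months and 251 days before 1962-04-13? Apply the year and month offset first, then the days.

May 7, 1961

Subtracting 3 months and 251 days from April 13, 1962: first the month/year part, then the days.
month 4 − 3 = 1 → January 1962.
Day 13 is valid in January, giving January 13, 1962.
Now subtract 251 days from January 13, 1962.
Going back 13 days from January 13, 1962 reaches the end of the previous month; 251 − 13 = 238 left.
December 1961 has 31 days: 238 − 31 = 207 left.
November 1961 has 30 days: 207 − 30 = 177 left.
October 1961 has 31 days: 177 − 31 = 146 left.
September 1961 has 30 days: 146 − 30 = 116 left.
August 1961 has 31 days: 116 − 31 = 85 left.
July 1961 has 31 days: 85 − 31 = 54 left.
June 1961 has 30 days: 54 − 30 = 24 left.
May 1961 has 31 days; 31 − 24 = 7 → May 7, 1961.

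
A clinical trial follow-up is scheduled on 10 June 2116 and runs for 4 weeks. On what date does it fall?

July 8, 2116

Adding 4 weeks = 28 days from June 10, 2116.
June has 30 days, so 30 − 10 = 20 days remain after June 10, 2116; 28 − 20 = 8 left.
8 days into July 2116 → July 8, 2116.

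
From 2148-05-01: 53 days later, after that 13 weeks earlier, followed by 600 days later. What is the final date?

Adding 53 days from May 1, 2148:
May has 31 days, so 31 − 1 = 30 days remain after May 1, 2148; 53 − 30 = 23 left.
23 days into June 2148 → June 23, 2148.
Subtracting 13 weeks (= 91 days) from June 23, 2148:
Going back 23 days from June 23, 2148 reaches the end of the previous month; 91 − 23 = 68 left.
May 2148 has 31 days: 68 − 31 = 37 left.
April 2148 has 30 days: 37 − 30 = 7 left.
March 2148 has 31 days; 31 − 7 = 24 → March 24, 2148.
Counting forward 600 days from March 24, 2148:
March has 31 days, so 31 − 24 = 7 days remain after March 24, 2148; 600 − 7 = 593 left.
April 2148 has 30 days: 593 − 30 = 563 left.
May 2148 has 31 days: 563 − 31 = 532 left.
June 2148 has 30 days: 532 − 30 = 502 left.
July 2148 has 31 days: 502 − 31 = 471 left.
August 2148 has 31 days: 471 − 31 = 440 left.
September 2148 has 30 days: 440 − 30 = 410 left.
October 2148 has 31 days: 410 − 31 = 379 left.
November 2148 has 30 days: 379 − 30 = 349 left.
December 2148 has 31 days: 349 − 31 = 318 left.
January 2149 has 31 days: 318 − 31 = 287 left.
February 2149 has 28 days (2149 is not a leap year): 287 − 28 = 259 left.
March 2149 has 31 days: 259 − 31 = 228 left.
April 2149 has 30 days: 228 − 30 = 198 left.
May 2149 has 31 days: 198 − 31 = 167 left.
June 2149 has 30 days: 167 − 30 = 137 left.
July 2149 has 31 days: 137 − 31 = 106 left.
August 2149 has 31 days: 106 − 31 = 75 left.
September 2149 has 30 days: 75 − 30 = 45 left.
October 2149 has 31 days: 45 − 31 = 14 left.
14 days into November 2149 → November 14, 2149.

November 14, 2149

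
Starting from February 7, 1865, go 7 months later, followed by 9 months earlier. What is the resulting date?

December 7, 1864

Adding 7 months from February 7, 1865:
month 2 + 7 = 9 → September 1865.
Day 7 is valid in September, giving September 7, 1865.
Counting back 9 months from September 7, 1865:
month 9 − 9 = 0, which is month 12 of year 1864 → December 1864.
Day 7 is valid in December, giving December 7, 1864.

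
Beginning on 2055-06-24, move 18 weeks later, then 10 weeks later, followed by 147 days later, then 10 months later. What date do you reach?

Advancing 18 weeks (= 126 days) from June 24, 2055:
June has 30 days, so 30 − 24 = 6 days remain after June 24, 2055; 126 − 6 = 120 left.
July 2055 has 31 days: 120 − 31 = 89 left.
August 2055 has 31 days: 89 − 31 = 58 left.
September 2055 has 30 days: 58 − 30 = 28 left.
28 days into October 2055 → October 28, 2055.
Counting forward 10 weeks (= 70 days) from October 28, 2055:
October has 31 days, so 31 − 28 = 3 days remain after October 28, 2055; 70 − 3 = 67 left.
November 2055 has 30 days: 67 − 30 = 37 left.
December 2055 has 31 days: 37 − 31 = 6 left.
6 days into January 2056 → January 6, 2056.
Adding 147 days from January 6, 2056:
January has 31 days, so 31 − 6 = 25 days remain after January 6, 2056; 147 − 25 = 122 left.
February 2056 has 29 days (2056 is a leap year): 122 − 29 = 93 left.
March 2056 has 31 days: 93 − 31 = 62 left.
April 2056 has 30 days: 62 − 30 = 32 left.
May 2056 has 31 days: 32 − 31 = 1 left.
1 day into June 2056 → June 1, 2056.
Counting forward 10 months from June 1, 2056:
month 6 + 10 = 16, which is month 4 of year 2057 → April 2057.
Day 1 is valid in April, giving April 1, 2057.

April 1, 2057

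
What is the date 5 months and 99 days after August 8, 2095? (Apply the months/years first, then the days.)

April 16, 2096

Advancing 5 months and 99 days from August 8, 2095: first the month/year part, then the days.
month 8 + 5 = 13, which is month 1 of year 2096 → January 2096.
Day 8 is valid in January, giving January 8, 2096.
Now add 99 days from January 8, 2096.
January has 31 days, so 31 − 8 = 23 days remain after January 8, 2096; 99 − 23 = 76 left.
February 2096 has 29 days (2096 is a leap year): 76 − 29 = 47 left.
March 2096 has 31 days: 47 − 31 = 16 left.
16 days into April 2096 → April 16, 2096.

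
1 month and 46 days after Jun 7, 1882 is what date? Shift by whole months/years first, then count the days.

August 22, 1882

Advancing 1 month and 46 days from June 7, 1882: first the month/year part, then the days.
month 6 + 1 = 7 → July 1882.
Day 7 is valid in July, giving July 7, 1882.
Now add 46 days from July 7, 1882.
July has 31 days, so 31 − 7 = 24 days remain after July 7, 1882; 46 − 24 = 22 left.
22 days into August 1882 → August 22, 1882.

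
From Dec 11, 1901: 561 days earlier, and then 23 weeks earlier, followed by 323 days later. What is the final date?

Subtracting 561 days from December 11, 1901:
Going back 11 days from December 11, 1901 reaches the end of the previous month; 561 − 11 = 550 left.
November 1901 has 30 days: 550 − 30 = 520 left.
October 1901 has 31 days: 520 − 31 = 489 left.
September 1901 has 30 days: 489 − 30 = 459 left.
August 1901 has 31 days: 459 − 31 = 428 left.
July 1901 has 31 days: 428 − 31 = 397 left.
June 1901 has 30 days: 397 − 30 = 367 left.
May 1901 has 31 days: 367 − 31 = 336 left.
April 1901 has 30 days: 336 − 30 = 306 left.
March 1901 has 31 days: 306 − 31 = 275 left.
February 1901 has 28 days (1901 is not a leap year): 275 − 28 = 247 left.
January 1901 has 31 days: 247 − 31 = 216 left.
December 1900 has 31 days: 216 − 31 = 185 left.
November 1900 has 30 days: 185 − 30 = 155 left.
October 1900 has 31 days: 155 − 31 = 124 left.
September 1900 has 30 days: 124 − 30 = 94 left.
August 1900 has 31 days: 94 − 31 = 63 left.
July 1900 has 31 days: 63 − 31 = 32 left.
June 1900 has 30 days: 32 − 30 = 2 left.
May 1900 has 31 days; 31 − 2 = 29 → May 29, 1900.
Going back 23 weeks (= 161 days) from May 29, 1900:
Going back 29 days from May 29, 1900 reaches the end of the previous month; 161 − 29 = 132 left.
April 1900 has 30 days: 132 − 30 = 102 left.
March 1900 has 31 days: 102 − 31 = 71 left.
February 1900 has 28 days (1900 is not a leap year (divisible by 100 but not 400)): 71 − 28 = 43 left.
January 1900 has 31 days: 43 − 31 = 12 left.
December 1899 has 31 days; 31 − 12 = 19 → December 19, 1899.
Advancing 323 days from December 19, 1899:
December has 31 days, so 31 − 19 = 12 days remain after December 19, 1899; 323 − 12 = 311 left.
January 1900 has 31 days: 311 − 31 = 280 left.
February 1900 has 28 days (1900 is not a leap year (divisible by 100 but not 400)): 280 − 28 = 252 left.
March 1900 has 31 days: 252 − 31 = 221 left.
April 1900 has 30 days: 221 − 30 = 191 left.
May 1900 has 31 days: 191 − 31 = 160 left.
June 1900 has 30 days: 160 − 30 = 130 left.
July 1900 has 31 days: 130 − 31 = 99 left.
August 1900 has 31 days: 99 − 31 = 68 left.
September 1900 has 30 days: 68 − 30 = 38 left.
October 1900 has 31 days: 38 − 31 = 7 left.
7 days into November 1900 → November 7, 1900.

November 7, 1900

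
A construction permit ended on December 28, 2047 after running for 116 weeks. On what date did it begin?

October 7, 2045

Going back 116 weeks = 812 days from December 28, 2047.
Going back 28 days from December 28, 2047 reaches the end of the previous month; 812 − 28 = 784 left.
November 2047 has 30 days: 784 − 30 = 754 left.
October 2047 has 31 days: 754 − 31 = 723 left.
September 2047 has 30 days: 723 − 30 = 693 left.
August 2047 has 31 days: 693 − 31 = 662 left.
July 2047 has 31 days: 662 − 31 = 631 left.
June 2047 has 30 days: 631 − 30 = 601 left.
May 2047 has 31 days: 601 − 31 = 570 left.
April 2047 has 30 days: 570 − 30 = 540 left.
March 2047 has 31 days: 540 − 31 = 509 left.
February 2047 has 28 days (2047 is not a leap year): 509 − 28 = 481 left.
January 2047 has 31 days: 481 − 31 = 450 left.
December 2046 has 31 days: 450 − 31 = 419 left.
November 2046 has 30 days: 419 − 30 = 389 left.
October 2046 has 31 days: 389 − 31 = 358 left.
September 2046 has 30 days: 358 − 30 = 328 left.
August 2046 has 31 days: 328 − 31 = 297 left.
July 2046 has 31 days: 297 − 31 = 266 left.
June 2046 has 30 days: 266 − 30 = 236 left.
May 2046 has 31 days: 236 − 31 = 205 left.
April 2046 has 30 days: 205 − 30 = 175 left.
March 2046 has 31 days: 175 − 31 = 144 left.
February 2046 has 28 days (2046 is not a leap year): 144 − 28 = 116 left.
January 2046 has 31 days: 116 − 31 = 85 left.
December 2045 has 31 days: 85 − 31 = 54 left.
November 2045 has 30 days: 54 − 30 = 24 left.
October 2045 has 31 days; 31 − 24 = 7 → October 7, 2045.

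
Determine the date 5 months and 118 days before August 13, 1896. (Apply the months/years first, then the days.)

Counting back 5 months and 118 days from August 13, 1896: first the month/year part, then the days.
month 8 − 5 = 3 → March 1896.
Day 13 is valid in March, giving March 13, 1896.
Now subtract 118 days from March 13, 1896.
Going back 13 days from March 13, 1896 reaches the end of the previous month; 118 − 13 = 105 left.
February 1896 has 29 days (1896 is a leap year): 105 − 29 = 76 left.
January 1896 has 31 days: 76 − 31 = 45 left.
December 1895 has 31 days: 45 − 31 = 14 left.
November 1895 has 30 days; 30 − 14 = 16 → November 16, 1895.

November 16, 1895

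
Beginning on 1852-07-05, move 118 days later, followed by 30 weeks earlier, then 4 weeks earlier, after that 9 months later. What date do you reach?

December 7, 1852

Adding 118 days from July 5, 1852:
July has 31 days, so 31 − 5 = 26 days remain after July 5, 1852; 118 − 26 = 92 left.
August 1852 has 31 days: 92 − 31 = 61 left.
September 1852 has 30 days: 61 − 30 = 31 left.
31 days into October 1852 → October 31, 1852.
Counting back 30 weeks (= 210 days) from October 31, 1852:
Going back 31 days from October 31, 1852 reaches the end of the previous month; 210 − 31 = 179 left.
September 1852 has 30 days: 179 − 30 = 149 left.
August 1852 has 31 days: 149 − 31 = 118 left.
July 1852 has 31 days: 118 − 31 = 87 left.
June 1852 has 30 days: 87 − 30 = 57 left.
May 1852 has 31 days: 57 − 31 = 26 left.
April 1852 has 30 days; 30 − 26 = 4 → April 4, 1852.
Counting back 4 weeks (= 28 days) from April 4, 1852:
Going back 4 days from April 4, 1852 reaches the end of the previous month; 28 − 4 = 24 left.
March 1852 has 31 days; 31 − 24 = 7 → March 7, 1852.
Advancing 9 months from March 7, 1852:
month 3 + 9 = 12 → December 1852.
Day 7 is valid in December, giving December 7, 1852.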